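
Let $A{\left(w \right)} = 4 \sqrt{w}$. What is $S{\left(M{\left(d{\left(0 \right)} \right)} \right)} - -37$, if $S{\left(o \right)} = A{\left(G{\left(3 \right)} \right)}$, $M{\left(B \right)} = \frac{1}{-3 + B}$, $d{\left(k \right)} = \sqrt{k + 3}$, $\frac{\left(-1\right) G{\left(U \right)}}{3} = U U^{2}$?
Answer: $37 + 36 i \approx 37.0 + 36.0 i$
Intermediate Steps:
$G{\left(U \right)} = - 3 U^{3}$ ($G{\left(U \right)} = - 3 U U^{2} = - 3 U^{3}$)
$d{\left(k \right)} = \sqrt{3 + k}$
$S{\left(o \right)} = 36 i$ ($S{\left(o \right)} = 4 \sqrt{- 3 \cdot 3^{3}} = 4 \sqrt{\left(-3\right) 27} = 4 \sqrt{-81} = 4 \cdot 9 i = 36 i$)
$S{\left(M{\left(d{\left(0 \right)} \right)} \right)} - -37 = 36 i - -37 = 36 i + 37 = 37 + 36 i$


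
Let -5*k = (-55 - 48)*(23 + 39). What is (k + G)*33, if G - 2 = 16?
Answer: 213708/5 ≈ 42742.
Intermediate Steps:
G = 18 (G = 2 + 16 = 18)
k = 6386/5 (k = -(-55 - 48)*(23 + 39)/5 = -(-103)*62/5 = -⅕*(-6386) = 6386/5 ≈ 1277.2)
(k + G)*33 = (6386/5 + 18)*33 = (6476/5)*33 = 213708/5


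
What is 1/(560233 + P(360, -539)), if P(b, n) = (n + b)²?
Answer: 1/592274 ≈ 1.6884e-6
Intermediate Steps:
P(b, n) = (b + n)²
1/(560233 + P(360, -539)) = 1/(560233 + (360 - 539)²) = 1/(560233 + (-179)²) = 1/(560233 + 32041) = 1/592274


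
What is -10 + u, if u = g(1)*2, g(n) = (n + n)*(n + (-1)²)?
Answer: -2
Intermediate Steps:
g(n) = 2*n*(1 + n) (g(n) = (2*n)*(n + 1) = (2*n)*(1 + n) = 2*n*(1 + n))
u = 8 (u = (2*1*(1 + 1))*2 = (2*1*2)*2 = 4*2 = 8)
-10 + u = -10 + 8 = -2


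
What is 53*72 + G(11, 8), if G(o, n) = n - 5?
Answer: 3819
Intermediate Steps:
G(o, n) = -5 + n
53*72 + G(11, 8) = 53*72 + (-5 + 8) = 3816 + 3 = 3819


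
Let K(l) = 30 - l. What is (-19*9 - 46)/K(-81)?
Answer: -217/111 ≈ -1.9550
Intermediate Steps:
(-19*9 - 46)/K(-81) = (-19*9 - 46)/(30 - 1*(-81)) = (-171 - 46)/(30 + 81) = -217/111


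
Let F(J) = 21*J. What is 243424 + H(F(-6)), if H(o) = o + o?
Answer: 243172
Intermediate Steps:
H(o) = 2*o
243424 + H(F(-6)) = 243424 + 2*(21*(-6)) = 243424 + 2*(-126) = 243424 - 252 = 243172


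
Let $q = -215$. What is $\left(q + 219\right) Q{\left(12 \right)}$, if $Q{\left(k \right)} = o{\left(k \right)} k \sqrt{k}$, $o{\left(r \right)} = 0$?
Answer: $0$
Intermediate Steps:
$Q{\left(k \right)} = 0$ ($Q{\left(k \right)} = 0 k \sqrt{k} = 0 \sqrt{k} = 0$)
$\left(q + 219\right) Q{\left(12 \right)} = \left(-215 + 219\right) 0 = 4 \cdot 0 = 0$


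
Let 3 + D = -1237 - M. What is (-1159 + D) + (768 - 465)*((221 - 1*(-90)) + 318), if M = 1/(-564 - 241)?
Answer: 151491341/805 ≈ 1.8819e+5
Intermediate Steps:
M = -1/805 (M = 1/(-805) = -1/805 ≈ -0.0012422)
D = -998199/805 (D = -3 + (-1237 - 1*(-1/805)) = -3 + (-1237 + 1/805) = -3 - 995784/805 = -998199/805 ≈ -1240.0)
(-1159 + D) + (768 - 465)*((221 - 1*(-90)) + 318) = (-1159 - 998199/805) + (768 - 465)*((221 - 1*(-90)) + 318) = -1931194/805 + 303*((221 + 90) + 318) = -1931194/805 + 303*(311 + 318) = -1931194/805 + 303*629 = -1931194/805 + 190587 = 151491341/805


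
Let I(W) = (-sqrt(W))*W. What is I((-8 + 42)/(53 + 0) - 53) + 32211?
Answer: 32211 + 13875*I*sqrt(5883)/2809 ≈ 32211.0 + 378.86*I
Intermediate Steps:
I(W) = -W**(3/2)
I((-8 + 42)/(53 + 0) - 53) + 32211 = -((-8 + 42)/(53 + 0) - 53)**(3/2) + 32211 = -(34/53 - 53)**(3/2) + 32211 = -(-2775/53)**(3/2) + 32211 = -(-13875)*I*sqrt(5883)/2809 + 32211 = 13875*I*sqrt(5883)/2809 + 32211 = 32211 + 13875*I*sqrt(5883)/2809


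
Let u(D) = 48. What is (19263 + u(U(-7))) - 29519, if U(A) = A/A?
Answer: -10208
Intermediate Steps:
U(A) = 1
(19263 + u(U(-7))) - 29519 = (19263 + 48) - 29519 = 19311 - 29519 = -10208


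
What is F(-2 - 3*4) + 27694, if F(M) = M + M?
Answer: 27666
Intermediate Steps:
F(M) = 2*M
F(-2 - 3*4) + 27694 = 2*(-2 - 3*4) + 27694 = 2*(-2 - 12) + 27694 = 2*(-14) + 27694 = -28 + 27694 = 27666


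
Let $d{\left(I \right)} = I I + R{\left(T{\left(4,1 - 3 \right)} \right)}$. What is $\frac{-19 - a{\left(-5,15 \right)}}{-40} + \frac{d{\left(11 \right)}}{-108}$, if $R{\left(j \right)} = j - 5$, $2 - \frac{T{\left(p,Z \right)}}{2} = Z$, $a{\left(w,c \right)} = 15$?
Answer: $- \frac{161}{540} \approx -0.29815$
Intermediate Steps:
$T{\left(p,Z \right)} = 4 - 2 Z$
$R{\left(j \right)} = -5 + j$ ($R{\left(j \right)} = j - 5 = -5 + j$)
$d{\left(I \right)} = 3 + I^{2}$ ($d{\left(I \right)} = I I - \left(1 + 2 \left(1 - 3\right)\right) = I^{2} - \left(1 + 2 \left(1 - 3\right)\right) = I^{2} + \left(-5 + \left(4 - -4\right)\right) = I^{2} + \left(-5 + \left(4 + 4\right)\right) = I^{2} + \left(-5 + 8\right) = I^{2} + 3 = 3 + I^{2}$)
$\frac{-19 - a{\left(-5,15 \right)}}{-40} + \frac{d{\left(11 \right)}}{-108} = \frac{-19 - 15}{-40} + \frac{3 + 11^{2}}{-108} = \left(-19 - 15\right) \left(- \frac{1}{40}\right) + \left(3 + 121\right) \left(- \frac{1}{108}\right) = \left(-34\right) \left(- \frac{1}{40}\right) + 124 \left(- \frac{1}{108}\right) = \frac{17}{20} - \frac{31}{27} = - \frac{161}{540}$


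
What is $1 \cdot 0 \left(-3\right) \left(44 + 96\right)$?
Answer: $0$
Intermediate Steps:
$1 \cdot 0 \left(-3\right) \left(44 + 96\right) = 0 \left(-3\right) 140 = 0 \cdot 140 = 0$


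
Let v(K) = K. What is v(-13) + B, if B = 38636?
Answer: 38623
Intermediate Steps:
v(-13) + B = -13 + 38636 = 38623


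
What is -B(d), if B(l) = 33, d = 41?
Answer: -33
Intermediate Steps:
-B(d) = -1*33 = -33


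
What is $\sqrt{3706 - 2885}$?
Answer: $\sqrt{821} \approx 28.653$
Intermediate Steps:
$\sqrt{3706 - 2885} = \sqrt{821}$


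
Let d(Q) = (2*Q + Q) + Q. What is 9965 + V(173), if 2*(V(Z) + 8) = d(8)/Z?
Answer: 1722577/173 ≈ 9957.1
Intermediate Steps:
d(Q) = 4*Q (d(Q) = 3*Q + Q = 4*Q)
V(Z) = -8 + 16/Z (V(Z) = -8 + ((4*8)/Z)/2 = -8 + (32/Z)/2 = -8 + 16/Z)
9965 + V(173) = 9965 + (-8 + 16/173) = 9965 - 1368/173 = 1722577/173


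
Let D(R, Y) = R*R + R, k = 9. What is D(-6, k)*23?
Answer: 690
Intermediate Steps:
D(R, Y) = R + R² (D(R, Y) = R² + R = R + R²)
D(-6, k)*23 = -6*(1 - 6)*23 = -6*(-5)*23 = 30*23 = 690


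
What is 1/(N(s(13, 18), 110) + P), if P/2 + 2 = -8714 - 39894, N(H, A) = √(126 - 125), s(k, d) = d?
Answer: -1/97219 ≈ -1.0286e-5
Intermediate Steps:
N(H, A) = 1 (N(H, A) = √1 = 1)
P = -97220 (P = -4 + 2*(-8714 - 39894) = -4 + 2*(-48608) = -4 - 97216 = -97220)
1/(N(s(13, 18), 110) + P) = 1/(1 - 97220) = 1/(-97219) = -1/97219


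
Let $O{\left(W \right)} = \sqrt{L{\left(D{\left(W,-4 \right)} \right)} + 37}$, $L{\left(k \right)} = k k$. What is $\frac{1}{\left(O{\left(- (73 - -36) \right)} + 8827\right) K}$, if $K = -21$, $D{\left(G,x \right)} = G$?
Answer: $- \frac{1261}{233712033} + \frac{\sqrt{11918}}{1635984231} \approx -5.3288 \cdot 10^{-6}$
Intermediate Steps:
$L{\left(k \right)} = k^{2}$
$O{\left(W \right)} = \sqrt{37 + W^{2}}$ ($O{\left(W \right)} = \sqrt{W^{2} + 37} = \sqrt{37 + W^{2}}$)
$\frac{1}{\left(O{\left(- (73 - -36) \right)} + 8827\right) K} = \frac{1}{\left(\sqrt{37 + \left(- (73 - -36)\right)^{2}} + 8827\right) \left(-21\right)} = \frac{1}{\sqrt{37 + \left(- (73 + 36)\right)^{2}} + 8827} \left(- \frac{1}{21}\right) = \frac{1}{\sqrt{37 + \left(\left(-1\right) 109\right)^{2}} + 8827} \left(- \frac{1}{21}\right) = \frac{1}{\sqrt{37 + \left(-109\right)^{2}} + 8827} \left(- \frac{1}{21}\right) = \frac{1}{\sqrt{37 + 11881} + 8827} \left(- \frac{1}{21}\right) = \frac{1}{\sqrt{11918} + 8827} \left(- \frac{1}{21}\right) = \frac{1}{8827 + \sqrt{11918}} \left(- \frac{1}{21}\right) = - \frac{1}{21 \left(8827 + \sqrt{11918}\right)}$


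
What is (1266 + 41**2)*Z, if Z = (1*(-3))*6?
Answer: -53046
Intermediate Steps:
Z = -18 (Z = -3*6 = -18)
(1266 + 41**2)*Z = (1266 + 41**2)*(-18) = (1266 + 1681)*(-18) = 2947*(-18) = -53046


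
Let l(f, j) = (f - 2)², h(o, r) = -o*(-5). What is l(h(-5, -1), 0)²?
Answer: 531441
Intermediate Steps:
h(o, r) = 5*o
l(f, j) = (-2 + f)²
l(h(-5, -1), 0)² = ((-2 + 5*(-5))²)² = ((-2 - 25)²)² = ((-27)²)² = 729² = 531441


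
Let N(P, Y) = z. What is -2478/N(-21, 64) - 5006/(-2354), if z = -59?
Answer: 51937/1177 ≈ 44.127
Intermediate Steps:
N(P, Y) = -59
-2478/N(-21, 64) - 5006/(-2354) = -2478/(-59) - 5006/(-2354) = -2478*(-1/59) - 5006*(-1/2354) = 42 + 2503/1177 = 51937/1177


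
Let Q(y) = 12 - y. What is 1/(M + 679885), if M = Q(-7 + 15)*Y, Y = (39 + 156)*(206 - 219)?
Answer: 1/669745 ≈ 1.4931e-6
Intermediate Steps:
Y = -2535 (Y = 195*(-13) = -2535)
M = -10140 (M = (12 - (-7 + 15))*(-2535) = (12 - 1*8)*(-2535) = (12 - 8)*(-2535) = 4*(-2535) = -10140)
1/(M + 679885) = 1/(-10140 + 679885) = 1/669745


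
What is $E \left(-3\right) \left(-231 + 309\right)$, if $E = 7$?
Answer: $-1638$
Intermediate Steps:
$E \left(-3\right) \left(-231 + 309\right) = 7 \left(-3\right) \left(-231 + 309\right) = \left(-21\right) 78 = -1638$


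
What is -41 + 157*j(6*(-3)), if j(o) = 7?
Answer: 1058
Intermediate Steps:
-41 + 157*j(6*(-3)) = -41 + 157*7 = -41 + 1099 = 1058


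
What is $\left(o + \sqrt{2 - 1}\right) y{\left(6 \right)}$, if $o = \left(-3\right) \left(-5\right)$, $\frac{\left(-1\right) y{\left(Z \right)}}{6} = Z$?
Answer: $-576$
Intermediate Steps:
$y{\left(Z \right)} = - 6 Z$
$o = 15$
$\left(o + \sqrt{2 - 1}\right) y{\left(6 \right)} = \left(15 + \sqrt{2 - 1}\right) \left(\left(-6\right) 6\right) = \left(15 + \sqrt{1}\right) \left(-36\right) = \left(15 + 1\right) \left(-36\right) = 16 \left(-36\right) = -576$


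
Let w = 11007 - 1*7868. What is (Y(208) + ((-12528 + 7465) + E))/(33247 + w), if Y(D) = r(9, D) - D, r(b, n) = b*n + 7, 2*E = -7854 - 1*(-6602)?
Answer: -287/2599 ≈ -0.11043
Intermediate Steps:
E = -626 (E = (-7854 - 1*(-6602))/2 = (-7854 + 6602)/2 = (½)*(-1252) = -626)
w = 3139 (w = 11007 - 7868 = 3139)
r(b, n) = 7 + b*n
Y(D) = 7 + 8*D (Y(D) = (7 + 9*D) - D = 7 + 8*D)
(Y(208) + ((-12528 + 7465) + E))/(33247 + w) = ((7 + 8*208) + ((-12528 + 7465) - 626))/(33247 + 3139) = ((7 + 1664) + (-5063 - 626))/36386 = (1671 - 5689)*(1/36386) = -4018*1/36386 = -287/2599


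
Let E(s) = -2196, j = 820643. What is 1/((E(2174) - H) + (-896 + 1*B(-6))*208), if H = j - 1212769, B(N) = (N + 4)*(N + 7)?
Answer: 1/203146 ≈ 4.9226e-6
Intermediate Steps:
B(N) = (4 + N)*(7 + N)
H = -392126 (H = 820643 - 1212769 = -392126)
1/((E(2174) - H) + (-896 + 1*B(-6))*208) = 1/((-2196 - 1*(-392126)) + (-896 + 1*(28 + (-6)**2 + 11*(-6)))*208) = 1/((-2196 + 392126) + (-896 + 1*(28 + 36 - 66))*208) = 1/(389930 + (-896 + 1*(-2))*208) = 1/(389930 + (-896 - 2)*208) = 1/(389930 - 898*208) = 1/(389930 - 186784) = 1/203146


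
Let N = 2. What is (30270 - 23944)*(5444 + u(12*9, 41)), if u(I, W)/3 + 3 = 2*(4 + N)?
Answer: 34609546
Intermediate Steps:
u(I, W) = 27 (u(I, W) = -9 + 3*(2*(4 + 2)) = -9 + 3*(2*6) = -9 + 3*12 = -9 + 36 = 27)
(30270 - 23944)*(5444 + u(12*9, 41)) = (30270 - 23944)*(5444 + 27) = 6326*5471 = 34609546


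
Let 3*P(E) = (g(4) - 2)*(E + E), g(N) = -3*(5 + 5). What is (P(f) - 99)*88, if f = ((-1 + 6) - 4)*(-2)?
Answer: -14872/3 ≈ -4957.3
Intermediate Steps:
g(N) = -30 (g(N) = -3*10 = -30)
f = -2 (f = (5 - 4)*(-2) = 1*(-2) = -2)
P(E) = -64*E/3 (P(E) = ((-30 - 2)*(E + E))/3 = (-64*E)/3 = -64*E/3)
(P(f) - 99)*88 = (-64/3*(-2) - 99)*88 = (128/3 - 99)*88 = -169/3*88 = -14872/3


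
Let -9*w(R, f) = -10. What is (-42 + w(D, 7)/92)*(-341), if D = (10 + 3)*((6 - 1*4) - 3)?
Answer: 5927603/414 ≈ 14318.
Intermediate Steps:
D = -13 (D = 13*((6 - 4) - 3) = 13*(2 - 3) = 13*(-1) = -13)
w(R, f) = 10/9 (w(R, f) = -1/9*(-10) = 10/9)
(-42 + w(D, 7)/92)*(-341) = (-42 + (10/9)/92)*(-341) = (-42 + (10/9)*(1/92))*(-341) = (-42 + 5/414)*(-341) = -17383/414*(-341) = 5927603/414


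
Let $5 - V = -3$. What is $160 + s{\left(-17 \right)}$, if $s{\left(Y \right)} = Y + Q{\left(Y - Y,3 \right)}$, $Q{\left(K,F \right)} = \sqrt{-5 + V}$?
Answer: $143 + \sqrt{3} \approx 144.73$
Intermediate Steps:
$V = 8$ ($V = 5 - -3 = 5 + 3 = 8$)
$Q{\left(K,F \right)} = \sqrt{3}$ ($Q{\left(K,F \right)} = \sqrt{-5 + 8} = \sqrt{3}$)
$s{\left(Y \right)} = Y + \sqrt{3}$
$160 + s{\left(-17 \right)} = 160 - \left(17 - \sqrt{3}\right) = 143 + \sqrt{3}$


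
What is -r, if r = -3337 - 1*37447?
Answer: 40784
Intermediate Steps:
r = -40784 (r = -3337 - 37447 = -40784)
-r = -1*(-40784) = 40784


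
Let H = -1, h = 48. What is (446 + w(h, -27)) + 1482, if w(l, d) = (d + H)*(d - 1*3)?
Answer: 2768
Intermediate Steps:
w(l, d) = (-1 + d)*(-3 + d) (w(l, d) = (d - 1)*(d - 1*3) = (-1 + d)*(d - 3) = (-1 + d)*(-3 + d))
(446 + w(h, -27)) + 1482 = (446 + (3 + (-27)² - 4*(-27))) + 1482 = (446 + (3 + 729 + 108)) + 1482 = (446 + 840) + 1482 = 1286 + 1482 = 2768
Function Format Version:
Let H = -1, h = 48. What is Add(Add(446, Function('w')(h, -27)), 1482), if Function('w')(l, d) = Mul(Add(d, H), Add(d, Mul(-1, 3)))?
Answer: 2768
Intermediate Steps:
Function('w')(l, d) = Mul(Add(-1, d), Add(-3, d)) (Function('w')(l, d) = Mul(Add(d, -1), Add(d, Mul(-1, 3))) = Mul(Add(-1, d), Add(d, -3)) = Mul(Add(-1, d), Add(-3, d)))
Add(Add(446, Function('w')(h, -27)), 1482) = Add(Add(446, Add(3, Pow(-27, 2), Mul(-4, -27))), 1482) = Add(Add(446, Add(3, 729, 108)), 1482) = Add(Add(446, 840), 1482) = Add(1286, 1482) = 2768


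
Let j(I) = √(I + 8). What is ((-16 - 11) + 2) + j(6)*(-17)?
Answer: -25 - 17*√14 ≈ -88.608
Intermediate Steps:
j(I) = √(8 + I)
((-16 - 11) + 2) + j(6)*(-17) = ((-16 - 11) + 2) + √(8 + 6)*(-17) = (-27 + 2) + √14*(-17) = -25 - 17*√14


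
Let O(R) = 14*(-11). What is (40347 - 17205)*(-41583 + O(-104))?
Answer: -965877654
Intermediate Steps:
O(R) = -154
(40347 - 17205)*(-41583 + O(-104)) = (40347 - 17205)*(-41583 - 154) = 23142*(-41737) = -965877654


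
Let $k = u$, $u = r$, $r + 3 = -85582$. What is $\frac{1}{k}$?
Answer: $- \frac{1}{85585} \approx -1.1684 \cdot 10^{-5}$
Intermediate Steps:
$r = -85585$ ($r = -3 - 85582 = -85585$)
$u = -85585$
$k = -85585$
$\frac{1}{k} = \frac{1}{-85585} = - \frac{1}{85585}$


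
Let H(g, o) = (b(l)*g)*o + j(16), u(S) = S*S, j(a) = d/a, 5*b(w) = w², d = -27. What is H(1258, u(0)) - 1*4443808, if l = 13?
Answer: -71100955/16 ≈ -4.4438e+6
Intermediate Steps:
b(w) = w²/5
j(a) = -27/a
u(S) = S²
H(g, o) = -27/16 + 169*g*o/5 (H(g, o) = (((⅕)*13²)*g)*o - 27/16 = (((⅕)*169)*g)*o - 27*1/16 = (169*g/5)*o - 27/16 = 169*g*o/5 - 27/16 = -27/16 + 169*g*o/5)
H(1258, u(0)) - 1*4443808 = (-27/16 + (169/5)*1258*0²) - 1*4443808 = (-27/16 + (169/5)*1258*0) - 4443808 = (-27/16 + 0) - 4443808 = -27/16 - 4443808 = -71100955/16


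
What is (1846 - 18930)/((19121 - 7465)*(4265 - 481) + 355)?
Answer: -17084/44106659 ≈ -0.00038733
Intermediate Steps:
(1846 - 18930)/((19121 - 7465)*(4265 - 481) + 355) = -17084/(11656*3784 + 355) = -17084/(44106304 + 355) = -17084/44106659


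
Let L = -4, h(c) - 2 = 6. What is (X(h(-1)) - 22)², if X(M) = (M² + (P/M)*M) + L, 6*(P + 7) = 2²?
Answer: 9025/9 ≈ 1002.8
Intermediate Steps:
h(c) = 8 (h(c) = 2 + 6 = 8)
P = -19/3 (P = -7 + (⅙)*2² = -7 + (⅙)*4 = -7 + ⅔ = -19/3 ≈ -6.3333)
X(M) = -31/3 + M² (X(M) = (M² + (-19/(3*M))*M) - 4 = (M² - 19/3) - 4 = (-19/3 + M²) - 4 = -31/3 + M²)
(X(h(-1)) - 22)² = ((-31/3 + 8²) - 22)² = ((-31/3 + 64) - 22)² = (161/3 - 22)² = (95/3)² = 9025/9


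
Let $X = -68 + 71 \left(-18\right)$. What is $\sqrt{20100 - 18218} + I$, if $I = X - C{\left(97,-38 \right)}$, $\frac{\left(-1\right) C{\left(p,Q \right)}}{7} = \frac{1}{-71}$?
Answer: $- \frac{95573}{71} + \sqrt{1882} \approx -1302.7$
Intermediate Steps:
$C{\left(p,Q \right)} = \frac{7}{71}$ ($C{\left(p,Q \right)} = - \frac{7}{-71} = \left(-7\right) \left(- \frac{1}{71}\right) = \frac{7}{71}$)
$X = -1346$ ($X = -68 - 1278 = -1346$)
$I = - \frac{95573}{71}$ ($I = -1346 - \frac{7}{71} = - \frac{95573}{71} \approx -1346.1$)
$\sqrt{20100 - 18218} + I = \sqrt{20100 - 18218} - \frac{95573}{71} = \sqrt{1882} - \frac{95573}{71} = - \frac{95573}{71} + \sqrt{1882}$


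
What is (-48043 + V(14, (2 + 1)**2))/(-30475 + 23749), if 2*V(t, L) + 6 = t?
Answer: 16013/2242 ≈ 7.1423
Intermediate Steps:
V(t, L) = -3 + t/2
(-48043 + V(14, (2 + 1)**2))/(-30475 + 23749) = (-48043 + (-3 + (1/2)*14))/(-30475 + 23749) = (-48043 + (-3 + 7))/(-6726) = (-48043 + 4)*(-1/6726) = -48039*(-1/6726) = 16013/2242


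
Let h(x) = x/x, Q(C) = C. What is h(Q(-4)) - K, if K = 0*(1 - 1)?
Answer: 1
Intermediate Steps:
h(x) = 1
K = 0 (K = 0*0 = 0)
h(Q(-4)) - K = 1 - 1*0 = 1 + 0 = 1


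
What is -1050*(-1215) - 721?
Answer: 1275029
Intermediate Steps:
-1050*(-1215) - 721 = 1275750 - 721 = 1275029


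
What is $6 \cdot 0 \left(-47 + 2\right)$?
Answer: $0$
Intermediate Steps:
$6 \cdot 0 \left(-47 + 2\right) = 0 \left(-45\right) = 0$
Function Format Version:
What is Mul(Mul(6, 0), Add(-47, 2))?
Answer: 0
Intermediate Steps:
Mul(Mul(6, 0), Add(-47, 2)) = Mul(0, -45) = 0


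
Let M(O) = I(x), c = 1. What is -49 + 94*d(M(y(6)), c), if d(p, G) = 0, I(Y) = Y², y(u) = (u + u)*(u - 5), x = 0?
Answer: -49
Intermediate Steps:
y(u) = 2*u*(-5 + u) (y(u) = (2*u)*(-5 + u) = 2*u*(-5 + u))
M(O) = 0 (M(O) = 0² = 0)
-49 + 94*d(M(y(6)), c) = -49 + 94*0 = -49 + 0 = -49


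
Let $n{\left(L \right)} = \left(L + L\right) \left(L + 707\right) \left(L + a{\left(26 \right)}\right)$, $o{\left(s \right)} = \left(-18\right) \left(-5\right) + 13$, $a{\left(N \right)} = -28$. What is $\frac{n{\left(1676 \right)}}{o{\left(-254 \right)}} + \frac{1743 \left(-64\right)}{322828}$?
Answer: $\frac{10314762626704}{80707} \approx 1.2781 \cdot 10^{8}$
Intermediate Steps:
$o{\left(s \right)} = 103$ ($o{\left(s \right)} = 90 + 13 = 103$)
$n{\left(L \right)} = 2 L \left(-28 + L\right) \left(707 + L\right)$ ($n{\left(L \right)} = \left(L + L\right) \left(L + 707\right) \left(L - 28\right) = 2 L \left(707 + L\right) \left(-28 + L\right) = 2 L \left(-28 + L\right) \left(707 + L\right)$)
$\frac{n{\left(1676 \right)}}{o{\left(-254 \right)}} + \frac{1743 \left(-64\right)}{322828} = \frac{2 \cdot 1676 \left(-19796 + 1676^{2} + 679 \cdot 1676\right)}{103} + \frac{1743 \left(-64\right)}{322828} = 2 \cdot 1676 \left(-19796 + 2808976 + 1138004\right) \frac{1}{103} - \frac{27888}{80707} = 2 \cdot 1676 \cdot 3927184 \cdot \frac{1}{103} - \frac{27888}{80707} = 13163920768 \cdot \frac{1}{103} - \frac{27888}{80707} = 127805056 - \frac{27888}{80707} = \frac{10314762626704}{80707}$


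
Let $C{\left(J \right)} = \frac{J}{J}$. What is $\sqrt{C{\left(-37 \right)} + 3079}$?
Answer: $2 \sqrt{770} \approx 55.498$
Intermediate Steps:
$C{\left(J \right)} = 1$
$\sqrt{C{\left(-37 \right)} + 3079} = \sqrt{1 + 3079} = \sqrt{3080} = 2 \sqrt{770}$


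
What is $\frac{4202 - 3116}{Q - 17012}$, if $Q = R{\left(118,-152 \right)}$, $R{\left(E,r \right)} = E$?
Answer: $- \frac{543}{8447} \approx -0.064283$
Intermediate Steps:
$Q = 118$
$\frac{4202 - 3116}{Q - 17012} = \frac{4202 - 3116}{118 - 17012} = \frac{1086}{-16894} = 1086 \left(- \frac{1}{16894}\right) = - \frac{543}{8447}$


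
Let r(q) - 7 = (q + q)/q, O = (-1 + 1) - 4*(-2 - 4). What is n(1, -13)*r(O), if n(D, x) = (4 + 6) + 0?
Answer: 90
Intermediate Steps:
n(D, x) = 10 (n(D, x) = 10 + 0 = 10)
O = 24 (O = 0 - 4*(-6) = 0 + 24 = 24)
r(q) = 9 (r(q) = 7 + (q + q)/q = 7 + (2*q)/q = 7 + 2 = 9)
n(1, -13)*r(O) = 10*9 = 90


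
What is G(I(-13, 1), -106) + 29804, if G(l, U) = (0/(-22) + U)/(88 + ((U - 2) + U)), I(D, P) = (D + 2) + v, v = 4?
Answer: 1877705/63 ≈ 29805.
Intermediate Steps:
I(D, P) = 6 + D (I(D, P) = (D + 2) + 4 = (2 + D) + 4 = 6 + D)
G(l, U) = U/(86 + 2*U) (G(l, U) = (0*(-1/22) + U)/(88 + ((-2 + U) + U)) = (0 + U)/(88 + (-2 + 2*U)) = U/(86 + 2*U))
G(I(-13, 1), -106) + 29804 = (½)*(-106)/(43 - 106) + 29804 = (½)*(-106)/(-63) + 29804 = (½)*(-106)*(-1/63) + 29804 = 53/63 + 29804 = 1877705/63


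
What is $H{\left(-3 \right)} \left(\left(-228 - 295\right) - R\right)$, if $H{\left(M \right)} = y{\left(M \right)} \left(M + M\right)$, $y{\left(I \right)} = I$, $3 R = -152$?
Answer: $-8502$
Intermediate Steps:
$R = - \frac{152}{3}$ ($R = \frac{1}{3} \left(-152\right) = - \frac{152}{3} \approx -50.667$)
$H{\left(M \right)} = 2 M^{2}$ ($H{\left(M \right)} = M \left(M + M\right) = M 2 M = 2 M^{2}$)
$H{\left(-3 \right)} \left(\left(-228 - 295\right) - R\right) = 2 \left(-3\right)^{2} \left(\left(-228 - 295\right) - - \frac{152}{3}\right) = 2 \cdot 9 \left(-523 + \frac{152}{3}\right) = 18 \left(- \frac{1417}{3}\right) = -8502$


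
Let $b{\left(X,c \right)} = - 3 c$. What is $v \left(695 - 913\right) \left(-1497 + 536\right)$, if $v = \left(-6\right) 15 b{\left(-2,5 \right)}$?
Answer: $282822300$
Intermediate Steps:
$v = 1350$ ($v = \left(-6\right) 15 \left(\left(-3\right) 5\right) = \left(-90\right) \left(-15\right) = 1350$)
$v \left(695 - 913\right) \left(-1497 + 536\right) = 1350 \left(695 - 913\right) \left(-1497 + 536\right) = 1350 \left(\left(-218\right) \left(-961\right)\right) = 1350 \cdot 209498 = 282822300$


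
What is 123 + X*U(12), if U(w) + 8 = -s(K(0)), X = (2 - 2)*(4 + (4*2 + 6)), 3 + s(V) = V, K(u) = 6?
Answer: 123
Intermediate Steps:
s(V) = -3 + V
X = 0 (X = 0*(4 + (8 + 6)) = 0*(4 + 14) = 0*18 = 0)
U(w) = -11 (U(w) = -8 - (-3 + 6) = -8 - 1*3 = -8 - 3 = -11)
123 + X*U(12) = 123 + 0*(-11) = 123 + 0 = 123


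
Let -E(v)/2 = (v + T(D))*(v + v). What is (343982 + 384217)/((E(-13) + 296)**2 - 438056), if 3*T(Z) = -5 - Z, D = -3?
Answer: -6553791/2394968 ≈ -2.7365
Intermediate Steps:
T(Z) = -5/3 - Z/3 (T(Z) = (-5 - Z)/3 = -5/3 - Z/3)
E(v) = -4*v*(-2/3 + v) (E(v) = -2*(v + (-5/3 - 1/3*(-3)))*(v + v) = -2*(v + (-5/3 + 1))*2*v = -2*(v - 2/3)*2*v = -2*(-2/3 + v)*2*v = -4*v*(-2/3 + v))
(343982 + 384217)/((E(-13) + 296)**2 - 438056) = (343982 + 384217)/(((4/3)*(-13)*(2 - 3*(-13)) + 296)**2 - 438056) = 728199/(((4/3)*(-13)*(2 + 39) + 296)**2 - 438056) = 728199/(((4/3)*(-13)*41 + 296)**2 - 438056) = 728199/((-2132/3 + 296)**2 - 438056) = 728199/((-1244/3)**2 - 438056) = 728199/(1547536/9 - 438056) = 728199/(-2394968/9) = 728199*(-9/2394968) = -6553791/2394968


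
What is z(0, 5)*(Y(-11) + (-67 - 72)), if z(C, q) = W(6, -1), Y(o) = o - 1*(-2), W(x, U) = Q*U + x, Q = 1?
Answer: -740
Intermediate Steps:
W(x, U) = U + x (W(x, U) = 1*U + x = U + x)
Y(o) = 2 + o (Y(o) = o + 2 = 2 + o)
z(C, q) = 5 (z(C, q) = -1 + 6 = 5)
z(0, 5)*(Y(-11) + (-67 - 72)) = 5*((2 - 11) + (-67 - 72)) = 5*(-9 - 139) = 5*(-148) = -740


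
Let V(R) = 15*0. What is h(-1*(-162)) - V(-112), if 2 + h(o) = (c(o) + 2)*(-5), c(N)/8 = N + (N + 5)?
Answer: -13172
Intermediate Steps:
V(R) = 0
c(N) = 40 + 16*N (c(N) = 8*(N + (N + 5)) = 8*(N + (5 + N)) = 8*(5 + 2*N) = 40 + 16*N)
h(o) = -212 - 80*o (h(o) = -2 + ((40 + 16*o) + 2)*(-5) = -2 + (42 + 16*o)*(-5) = -2 + (-210 - 80*o) = -212 - 80*o)
h(-1*(-162)) - V(-112) = (-212 - (-80)*(-162)) - 1*0 = (-212 - 80*162) + 0 = (-212 - 12960) + 0 = -13172 + 0 = -13172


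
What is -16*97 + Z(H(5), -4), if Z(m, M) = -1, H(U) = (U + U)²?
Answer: -1553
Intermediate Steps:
H(U) = 4*U² (H(U) = (2*U)² = 4*U²)
-16*97 + Z(H(5), -4) = -16*97 - 1 = -1552 - 1 = -1553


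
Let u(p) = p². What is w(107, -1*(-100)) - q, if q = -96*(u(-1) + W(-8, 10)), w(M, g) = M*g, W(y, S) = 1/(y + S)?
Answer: 10844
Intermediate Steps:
W(y, S) = 1/(S + y)
q = -144 (q = -96*((-1)² + 1/(10 - 8)) = -96*(1 + 1/2) = -96*(1 + ½) = -96*3/2 = -144)
w(107, -1*(-100)) - q = 107*(-1*(-100)) - 1*(-144) = 107*100 + 144 = 10700 + 144 = 10844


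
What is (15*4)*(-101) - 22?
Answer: -6082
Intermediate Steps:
(15*4)*(-101) - 22 = 60*(-101) - 22 = -6060 - 22 = -6082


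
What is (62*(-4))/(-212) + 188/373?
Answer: 33090/19769 ≈ 1.6738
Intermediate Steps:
(62*(-4))/(-212) + 188/373 = -248*(-1/212) + 188*(1/373) = 62/53 + 188/373 = 33090/19769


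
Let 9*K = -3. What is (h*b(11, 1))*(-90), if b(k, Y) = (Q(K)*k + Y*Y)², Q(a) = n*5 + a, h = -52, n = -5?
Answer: 360822280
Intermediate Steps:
K = -⅓ (K = (⅑)*(-3) = -⅓ ≈ -0.33333)
Q(a) = -25 + a (Q(a) = -5*5 + a = -25 + a)
b(k, Y) = (Y² - 76*k/3)² (b(k, Y) = ((-25 - ⅓)*k + Y*Y)² = (-76*k/3 + Y²)² = (Y² - 76*k/3)²)
(h*b(11, 1))*(-90) = -52*(-76*11 + 3*1²)²/9*(-90) = -52*(-836 + 3*1)²/9*(-90) = -52*(-836 + 3)²/9*(-90) = -52*(-833)²/9*(-90) = -52*693889/9*(-90) = -36082228/9*(-90) = 360822280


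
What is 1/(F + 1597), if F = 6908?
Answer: 1/8505 ≈ 0.00011758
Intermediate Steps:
1/(F + 1597) = 1/(6908 + 1597) = 1/8505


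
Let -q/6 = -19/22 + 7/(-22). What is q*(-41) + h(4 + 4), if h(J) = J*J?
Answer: -2494/11 ≈ -226.73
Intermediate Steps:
q = 78/11 (q = -6*(-19/22 + 7/(-22)) = -6*(-19*1/22 + 7*(-1/22)) = -6*(-19/22 - 7/22) = -6*(-13/11) = 78/11 ≈ 7.0909)
h(J) = J**2
q*(-41) + h(4 + 4) = (78/11)*(-41) + (4 + 4)**2 = -3198/11 + 8**2 = -3198/11 + 64 = -2494/11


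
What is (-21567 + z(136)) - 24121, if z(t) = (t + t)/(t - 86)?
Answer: -1142064/25 ≈ -45683.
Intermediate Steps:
z(t) = 2*t/(-86 + t) (z(t) = (2*t)/(-86 + t) = 2*t/(-86 + t))
(-21567 + z(136)) - 24121 = (-21567 + 2*136/(-86 + 136)) - 24121 = (-21567 + 2*136/50) - 24121 = (-21567 + 2*136*(1/50)) - 24121 = (-21567 + 136/25) - 24121 = -539039/25 - 24121 = -1142064/25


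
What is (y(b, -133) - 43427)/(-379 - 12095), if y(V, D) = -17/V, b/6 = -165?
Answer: 42992713/12349260 ≈ 3.4814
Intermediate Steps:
b = -990 (b = 6*(-165) = -990)
(y(b, -133) - 43427)/(-379 - 12095) = (-17/(-990) - 43427)/(-379 - 12095) = (-17*(-1/990) - 43427)/(-12474) = (17/990 - 43427)*(-1/12474) = -42992713/990*(-1/12474) = 42992713/12349260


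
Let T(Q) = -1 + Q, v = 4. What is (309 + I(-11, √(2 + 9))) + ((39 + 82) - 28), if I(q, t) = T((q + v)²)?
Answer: 450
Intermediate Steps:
I(q, t) = -1 + (4 + q)² (I(q, t) = -1 + (q + 4)² = -1 + (4 + q)²)
(309 + I(-11, √(2 + 9))) + ((39 + 82) - 28) = (309 + (-1 + (4 - 11)²)) + ((39 + 82) - 28) = (309 + (-1 + (-7)²)) + (121 - 28) = (309 + (-1 + 49)) + 93 = (309 + 48) + 93 = 357 + 93 = 450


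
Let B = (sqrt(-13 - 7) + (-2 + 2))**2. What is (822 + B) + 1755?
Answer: 2557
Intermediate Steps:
B = -20 (B = (sqrt(-20) + 0)**2 = (2*I*sqrt(5) + 0)**2 = (2*I*sqrt(5))**2 = -20)
(822 + B) + 1755 = (822 - 20) + 1755 = 802 + 1755 = 2557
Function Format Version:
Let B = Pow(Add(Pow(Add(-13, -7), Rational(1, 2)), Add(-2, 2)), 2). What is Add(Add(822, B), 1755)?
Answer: 2557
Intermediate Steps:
B = -20 (B = Pow(Add(Pow(-20, Rational(1, 2)), 0), 2) = Pow(Add(Mul(2, I, Pow(5, Rational(1, 2))), 0), 2) = Pow(Mul(2, I, Pow(5, Rational(1, 2))), 2) = -20)
Add(Add(822, B), 1755) = Add(Add(822, -20), 1755) = Add(802, 1755) = 2557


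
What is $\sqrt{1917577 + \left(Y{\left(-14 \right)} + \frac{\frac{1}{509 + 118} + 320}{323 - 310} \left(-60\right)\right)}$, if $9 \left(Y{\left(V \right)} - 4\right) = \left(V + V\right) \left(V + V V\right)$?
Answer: $\frac{\sqrt{127266037847377}}{8151} \approx 1384.0$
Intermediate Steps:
$Y{\left(V \right)} = 4 + \frac{2 V \left(V + V^{2}\right)}{9}$ ($Y{\left(V \right)} = 4 + \frac{\left(V + V\right) \left(V + V V\right)}{9} = 4 + \frac{2 V \left(V + V^{2}\right)}{9}$)
$\sqrt{1917577 + \left(Y{\left(-14 \right)} + \frac{\frac{1}{509 + 118} + 320}{323 - 310} \left(-60\right)\right)} = \sqrt{1917577 + \left(\left(4 + \frac{2 \left(-14\right)^{2}}{9} + \frac{2 \left(-14\right)^{3}}{9}\right) + \frac{\frac{1}{509 + 118} + 320}{323 - 310} \left(-60\right)\right)} = \sqrt{1917577 + \left(\left(4 + \frac{2}{9} \cdot 196 + \frac{2}{9} \left(-2744\right)\right) + \frac{\frac{1}{627} + 320}{13} \left(-60\right)\right)} = \sqrt{1917577 + \left(\left(4 + \frac{392}{9} - \frac{5488}{9}\right) + \left(\frac{1}{627} + 320\right) \frac{1}{13} \left(-60\right)\right)} = \sqrt{1917577 + \left(- \frac{5060}{9} + \frac{200641}{627} \cdot \frac{1}{13} \left(-60\right)\right)} = \sqrt{1917577 + \left(- \frac{5060}{9} + \frac{200641}{8151} \left(-60\right)\right)} = \sqrt{1917577 - \frac{49863400}{24453}} = \sqrt{\frac{46840646981}{24453}} = \frac{\sqrt{127266037847377}}{8151}$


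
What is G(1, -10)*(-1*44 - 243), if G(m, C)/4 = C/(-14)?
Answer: -820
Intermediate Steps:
G(m, C) = -2*C/7 (G(m, C) = 4*(C/(-14)) = 4*(C*(-1/14)) = 4*(-C/14) = -2*C/7)
G(1, -10)*(-1*44 - 243) = (-2/7*(-10))*(-1*44 - 243) = 20*(-44 - 243)/7 = (20/7)*(-287) = -820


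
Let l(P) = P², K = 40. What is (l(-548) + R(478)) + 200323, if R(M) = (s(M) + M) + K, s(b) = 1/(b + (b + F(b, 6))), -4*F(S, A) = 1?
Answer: 1915877339/3823 ≈ 5.0115e+5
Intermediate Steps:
F(S, A) = -¼ (F(S, A) = -¼*1 = -¼)
s(b) = 1/(-¼ + 2*b) (s(b) = 1/(b + (b - ¼)) = 1/(b + (-¼ + b)) = 1/(-¼ + 2*b))
R(M) = 40 + M + 4/(-1 + 8*M) (R(M) = (4/(-1 + 8*M) + M) + 40 = (M + 4/(-1 + 8*M)) + 40 = 40 + M + 4/(-1 + 8*M))
(l(-548) + R(478)) + 200323 = ((-548)² + (4 + (-1 + 8*478)*(40 + 478))/(-1 + 8*478)) + 200323 = (300304 + (4 + (-1 + 3824)*518)/(-1 + 3824)) + 200323 = (300304 + (4 + 3823*518)/3823) + 200323 = (300304 + (4 + 1980314)/3823) + 200323 = (300304 + (1/3823)*1980318) + 200323 = (300304 + 1980318/3823) + 200323 = 1150042510/3823 + 200323 = 1915877339/3823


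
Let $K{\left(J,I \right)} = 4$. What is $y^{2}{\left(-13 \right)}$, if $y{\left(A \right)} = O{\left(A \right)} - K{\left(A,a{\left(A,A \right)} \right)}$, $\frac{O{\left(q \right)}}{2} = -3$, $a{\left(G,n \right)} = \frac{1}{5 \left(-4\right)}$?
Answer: $100$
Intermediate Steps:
$a{\left(G,n \right)} = - \frac{1}{20}$ ($a{\left(G,n \right)} = \frac{1}{-20} = - \frac{1}{20}$)
$O{\left(q \right)} = -6$ ($O{\left(q \right)} = 2 \left(-3\right) = -6$)
$y{\left(A \right)} = -10$ ($y{\left(A \right)} = -6 - 4 = -10$)
$y^{2}{\left(-13 \right)} = \left(-10\right)^{2} = 100$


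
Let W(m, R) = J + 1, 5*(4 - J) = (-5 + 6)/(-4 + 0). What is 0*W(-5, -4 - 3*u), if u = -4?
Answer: 0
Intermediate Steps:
J = 81/20 (J = 4 - (-5 + 6)/(5*(-4 + 0)) = 4 - 1/(5*(-4)) = 4 - (-1)/(5*4) = 4 - ⅕*(-¼) = 4 + 1/20 = 81/20 ≈ 4.0500)
W(m, R) = 101/20 (W(m, R) = 81/20 + 1 = 101/20)
0*W(-5, -4 - 3*u) = 0*(101/20) = 0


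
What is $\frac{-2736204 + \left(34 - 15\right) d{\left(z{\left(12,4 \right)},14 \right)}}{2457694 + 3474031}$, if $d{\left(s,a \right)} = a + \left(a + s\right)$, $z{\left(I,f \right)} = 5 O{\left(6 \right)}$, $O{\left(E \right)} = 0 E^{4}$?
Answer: $- \frac{2735672}{5931725} \approx -0.46119$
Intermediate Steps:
$O{\left(E \right)} = 0$
$z{\left(I,f \right)} = 0$ ($z{\left(I,f \right)} = 5 \cdot 0 = 0$)
$d{\left(s,a \right)} = s + 2 a$
$\frac{-2736204 + \left(34 - 15\right) d{\left(z{\left(12,4 \right)},14 \right)}}{2457694 + 3474031} = \frac{-2736204 + \left(34 - 15\right) \left(0 + 2 \cdot 14\right)}{2457694 + 3474031} = \frac{-2736204 + \left(34 - 15\right) \left(0 + 28\right)}{5931725} = \left(-2736204 + 19 \cdot 28\right) \frac{1}{5931725} = \left(-2736204 + 532\right) \frac{1}{5931725} = \left(-2735672\right) \frac{1}{5931725} = - \frac{2735672}{5931725}$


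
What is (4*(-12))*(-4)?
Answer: 192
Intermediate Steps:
(4*(-12))*(-4) = -48*(-4) = 192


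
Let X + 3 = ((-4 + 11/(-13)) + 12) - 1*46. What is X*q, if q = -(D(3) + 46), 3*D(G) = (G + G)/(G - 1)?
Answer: 25568/13 ≈ 1966.8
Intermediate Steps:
D(G) = 2*G/(3*(-1 + G)) (D(G) = ((G + G)/(G - 1))/3 = ((2*G)/(-1 + G))/3 = (2*G/(-1 + G))/3 = 2*G/(3*(-1 + G)))
q = -47 (q = -((⅔)*3/(-1 + 3) + 46) = -((⅔)*3/2 + 46) = -((⅔)*3*(½) + 46) = -(1 + 46) = -1*47 = -47)
X = -544/13 (X = -3 + (((-4 + 11/(-13)) + 12) - 1*46) = -3 + (((-4 + 11*(-1/13)) + 12) - 46) = -3 + (((-4 - 11/13) + 12) - 46) = -3 + ((-63/13 + 12) - 46) = -3 + (93/13 - 46) = -3 - 505/13 = -544/13 ≈ -41.846)
X*q = -544/13*(-47) = 25568/13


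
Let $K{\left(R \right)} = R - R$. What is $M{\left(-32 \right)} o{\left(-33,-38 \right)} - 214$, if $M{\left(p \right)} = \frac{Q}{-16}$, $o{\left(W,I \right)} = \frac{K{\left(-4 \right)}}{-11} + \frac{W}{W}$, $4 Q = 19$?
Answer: $- \frac{13715}{64} \approx -214.3$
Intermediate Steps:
$K{\left(R \right)} = 0$
$Q = \frac{19}{4}$ ($Q = \frac{1}{4} \cdot 19 = \frac{19}{4} \approx 4.75$)
$o{\left(W,I \right)} = 1$ ($o{\left(W,I \right)} = \frac{0}{-11} + \frac{W}{W} = 0 \left(- \frac{1}{11}\right) + 1 = 0 + 1 = 1$)
$M{\left(p \right)} = - \frac{19}{64}$ ($M{\left(p \right)} = \frac{19}{4 \left(-16\right)} = \frac{19}{4} \left(- \frac{1}{16}\right) = - \frac{19}{64}$)
$M{\left(-32 \right)} o{\left(-33,-38 \right)} - 214 = \left(- \frac{19}{64}\right) 1 - 214 = - \frac{19}{64} - 214 = - \frac{13715}{64}$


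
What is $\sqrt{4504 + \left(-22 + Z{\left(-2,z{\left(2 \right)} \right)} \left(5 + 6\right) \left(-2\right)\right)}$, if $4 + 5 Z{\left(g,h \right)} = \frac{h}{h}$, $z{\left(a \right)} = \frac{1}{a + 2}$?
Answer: $\frac{2 \sqrt{28095}}{5} \approx 67.046$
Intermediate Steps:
$z{\left(a \right)} = \frac{1}{2 + a}$
$Z{\left(g,h \right)} = - \frac{3}{5}$ ($Z{\left(g,h \right)} = - \frac{4}{5} + \frac{h \frac{1}{h}}{5} = - \frac{4}{5} + \frac{1}{5} \cdot 1 = - \frac{4}{5} + \frac{1}{5} = - \frac{3}{5}$)
$\sqrt{4504 + \left(-22 + Z{\left(-2,z{\left(2 \right)} \right)} \left(5 + 6\right) \left(-2\right)\right)} = \sqrt{4504 - \left(22 + \frac{3 \left(5 + 6\right) \left(-2\right)}{5}\right)} = \sqrt{4504 - \left(22 + \frac{3 \cdot 11 \left(-2\right)}{5}\right)} = \sqrt{4504 - \frac{44}{5}} = \sqrt{\frac{22476}{5}} = \frac{2 \sqrt{28095}}{5}$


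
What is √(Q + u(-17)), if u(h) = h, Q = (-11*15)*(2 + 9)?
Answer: 2*I*√458 ≈ 42.802*I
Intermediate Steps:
Q = -1815 (Q = -165*11 = -1815)
√(Q + u(-17)) = √(-1815 - 17) = √(-1832) = 2*I*√458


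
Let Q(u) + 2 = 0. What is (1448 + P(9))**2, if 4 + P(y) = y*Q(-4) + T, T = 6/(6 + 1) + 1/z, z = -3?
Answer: 897421849/441 ≈ 2.0350e+6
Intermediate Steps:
Q(u) = -2 (Q(u) = -2 + 0 = -2)
T = 11/21 (T = 6/(6 + 1) + 1/(-3) = 6/7 + 1*(-1/3) = 6*(1/7) - 1/3 = 6/7 - 1/3 = 11/21 ≈ 0.52381)
P(y) = -73/21 - 2*y (P(y) = -4 + (y*(-2) + 11/21) = -4 + (-2*y + 11/21) = -4 + (11/21 - 2*y) = -73/21 - 2*y)
(1448 + P(9))**2 = (1448 + (-73/21 - 2*9))**2 = (1448 + (-73/21 - 18))**2 = (1448 - 451/21)**2 = (29957/21)**2 = 897421849/441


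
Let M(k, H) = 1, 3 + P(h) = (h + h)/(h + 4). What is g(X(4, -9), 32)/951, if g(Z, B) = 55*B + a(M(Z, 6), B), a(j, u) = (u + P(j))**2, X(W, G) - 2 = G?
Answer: 65609/23775 ≈ 2.7596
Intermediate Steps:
P(h) = -3 + 2*h/(4 + h) (P(h) = -3 + (h + h)/(h + 4) = -3 + (2*h)/(4 + h) = -3 + 2*h/(4 + h))
X(W, G) = 2 + G
a(j, u) = (u + (-12 - j)/(4 + j))**2
g(Z, B) = 55*B + (-13 + 5*B)**2/25 (g(Z, B) = 55*B + (-12 - 1*1 + B*(4 + 1))**2/(4 + 1)**2 = 55*B + (-12 - 1 + B*5)**2/5**2 = 55*B + (-12 - 1 + 5*B)**2/25 = 55*B + (-13 + 5*B)**2/25)
g(X(4, -9), 32)/951 = (55*32 + (-13 + 5*32)**2/25)/951 = (1760 + (-13 + 160)**2/25)*(1/951) = (1760 + (1/25)*147**2)*(1/951) = (1760 + (1/25)*21609)*(1/951) = (1760 + 21609/25)*(1/951) = (65609/25)*(1/951) = 65609/23775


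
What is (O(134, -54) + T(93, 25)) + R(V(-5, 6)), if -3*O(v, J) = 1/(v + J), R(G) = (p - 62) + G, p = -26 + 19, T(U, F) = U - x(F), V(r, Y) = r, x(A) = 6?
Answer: 3119/240 ≈ 12.996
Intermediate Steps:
T(U, F) = -6 + U (T(U, F) = U - 1*6 = U - 6 = -6 + U)
p = -7
R(G) = -69 + G (R(G) = (-7 - 62) + G = -69 + G)
O(v, J) = -1/(3*(J + v)) (O(v, J) = -1/(3*(v + J)) = -1/(3*(J + v)))
(O(134, -54) + T(93, 25)) + R(V(-5, 6)) = (-1/(3*(-54) + 3*134) + (-6 + 93)) + (-69 - 5) = (-1/(-162 + 402) + 87) - 74 = (-1/240 + 87) - 74 = 20879/240 - 74 = 3119/240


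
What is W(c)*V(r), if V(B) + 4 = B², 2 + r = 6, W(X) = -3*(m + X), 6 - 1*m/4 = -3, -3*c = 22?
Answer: -1032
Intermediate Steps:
c = -22/3 (c = -⅓*22 = -22/3 ≈ -7.3333)
m = 36 (m = 24 - 4*(-3) = 24 + 12 = 36)
W(X) = -108 - 3*X (W(X) = -3*(36 + X) = -108 - 3*X)
r = 4 (r = -2 + 6 = 4)
V(B) = -4 + B²
W(c)*V(r) = (-108 - 3*(-22/3))*(-4 + 4²) = (-108 + 22)*(-4 + 16) = -86*12 = -1032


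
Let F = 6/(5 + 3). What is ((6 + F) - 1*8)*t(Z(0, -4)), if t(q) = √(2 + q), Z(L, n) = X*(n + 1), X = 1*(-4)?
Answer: -5*√14/4 ≈ -4.6771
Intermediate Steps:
X = -4
Z(L, n) = -4 - 4*n (Z(L, n) = -4*(n + 1) = -4*(1 + n) = -4 - 4*n)
F = ¾ (F = 6/8 = 6*(⅛) = ¾ ≈ 0.75000)
((6 + F) - 1*8)*t(Z(0, -4)) = ((6 + ¾) - 1*8)*√(2 + (-4 - 4*(-4))) = (27/4 - 8)*√(2 + (-4 + 16)) = -5*√(2 + 12)/4 = -5*√14/4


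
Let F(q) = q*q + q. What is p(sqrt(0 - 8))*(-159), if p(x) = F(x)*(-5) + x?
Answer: -6360 + 1272*I*sqrt(2) ≈ -6360.0 + 1798.9*I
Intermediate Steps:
F(q) = q + q**2 (F(q) = q**2 + q = q + q**2)
p(x) = x - 5*x*(1 + x) (p(x) = (x*(1 + x))*(-5) + x = -5*x*(1 + x) + x = x - 5*x*(1 + x))
p(sqrt(0 - 8))*(-159) = (sqrt(0 - 8)*(-4 - 5*sqrt(0 - 8)))*(-159) = (sqrt(-8)*(-4 - 10*I*sqrt(2)))*(-159) = ((2*I*sqrt(2))*(-4 - 10*I*sqrt(2)))*(-159) = (2*I*sqrt(2)*(-4 - 10*I*sqrt(2)))*(-159) = -318*I*sqrt(2)*(-4 - 10*I*sqrt(2))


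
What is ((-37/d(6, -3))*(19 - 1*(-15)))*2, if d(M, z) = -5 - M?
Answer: 2516/11 ≈ 228.73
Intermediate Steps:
((-37/d(6, -3))*(19 - 1*(-15)))*2 = ((-37/(-5 - 1*6))*(19 - 1*(-15)))*2 = ((-37/(-5 - 6))*(19 + 15))*2 = (-37/(-11)*34)*2 = (-37*(-1/11)*34)*2 = ((37/11)*34)*2 = (1258/11)*2 = 2516/11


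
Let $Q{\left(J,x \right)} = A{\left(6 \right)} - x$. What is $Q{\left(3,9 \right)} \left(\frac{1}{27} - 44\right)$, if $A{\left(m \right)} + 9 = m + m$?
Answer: $\frac{2374}{9} \approx 263.78$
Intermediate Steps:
$A{\left(m \right)} = -9 + 2 m$ ($A{\left(m \right)} = -9 + \left(m + m\right) = -9 + 2 m$)
$Q{\left(J,x \right)} = 3 - x$ ($Q{\left(J,x \right)} = \left(-9 + 2 \cdot 6\right) - x = \left(-9 + 12\right) - x = 3 - x$)
$Q{\left(3,9 \right)} \left(\frac{1}{27} - 44\right) = \left(3 - 9\right) \left(\frac{1}{27} - 44\right) = \left(-6\right) \left(- \frac{1187}{27}\right) = \frac{2374}{9}$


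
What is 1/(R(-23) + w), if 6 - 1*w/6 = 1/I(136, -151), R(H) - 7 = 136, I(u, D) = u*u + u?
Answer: 9316/1667561 ≈ 0.0055866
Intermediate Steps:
I(u, D) = u + u² (I(u, D) = u² + u = u + u²)
R(H) = 143 (R(H) = 7 + 136 = 143)
w = 335373/9316 (w = 36 - 6*1/(136*(1 + 136)) = 36 - 6/(136*137) = 36 - 6/18632 = 36 - 6*1/18632 = 36 - 3/9316 = 335373/9316 ≈ 36.000)
1/(R(-23) + w) = 1/(143 + 335373/9316) = 1/(1667561/9316) = 9316/1667561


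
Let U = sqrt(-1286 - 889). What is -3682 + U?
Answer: -3682 + 5*I*sqrt(87) ≈ -3682.0 + 46.637*I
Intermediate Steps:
U = 5*I*sqrt(87) (U = sqrt(-2175) = 5*I*sqrt(87) ≈ 46.637*I)
-3682 + U = -3682 + 5*I*sqrt(87)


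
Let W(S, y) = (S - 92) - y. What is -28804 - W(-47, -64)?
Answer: -28729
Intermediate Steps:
W(S, y) = -92 + S - y (W(S, y) = (-92 + S) - y = -92 + S - y)
-28804 - W(-47, -64) = -28804 - (-92 - 47 - 1*(-64)) = -28804 - (-92 - 47 + 64) = -28804 - 1*(-75) = -28804 + 75 = -28729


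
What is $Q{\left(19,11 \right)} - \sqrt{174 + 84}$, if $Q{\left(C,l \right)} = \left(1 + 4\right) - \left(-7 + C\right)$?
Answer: $-7 - \sqrt{258} \approx -23.062$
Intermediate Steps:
$Q{\left(C,l \right)} = 12 - C$ ($Q{\left(C,l \right)} = 5 - \left(-7 + C\right) = 12 - C$)
$Q{\left(19,11 \right)} - \sqrt{174 + 84} = \left(12 - 19\right) - \sqrt{174 + 84} = \left(12 - 19\right) - \sqrt{258} = -7 - \sqrt{258}$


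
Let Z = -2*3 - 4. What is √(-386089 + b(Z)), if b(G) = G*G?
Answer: I*√385989 ≈ 621.28*I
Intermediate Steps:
Z = -10 (Z = -6 - 4 = -10)
b(G) = G²
√(-386089 + b(Z)) = √(-386089 + (-10)²) = √(-386089 + 100) = √(-385989) = I*√385989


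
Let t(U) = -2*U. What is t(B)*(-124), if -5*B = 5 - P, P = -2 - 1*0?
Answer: -1736/5 ≈ -347.20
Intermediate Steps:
P = -2 (P = -2 + 0 = -2)
B = -7/5 (B = -(5 - 1*(-2))/5 = -(5 + 2)/5 = -⅕*7 = -7/5 ≈ -1.4000)
t(B)*(-124) = -2*(-7/5)*(-124) = (14/5)*(-124) = -1736/5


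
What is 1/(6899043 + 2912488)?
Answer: 1/9811531 ≈ 1.0192e-7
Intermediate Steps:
1/(6899043 + 2912488) = 1/9811531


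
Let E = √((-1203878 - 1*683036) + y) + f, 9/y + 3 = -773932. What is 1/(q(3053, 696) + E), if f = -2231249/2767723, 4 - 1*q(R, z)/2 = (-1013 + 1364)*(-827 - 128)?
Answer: 3974613257734886225934825/2664660253515203252363730147046 - 7660290604729*I*√1130215038156497065/2664660253515203252363730147046 ≈ 1.4916e-6 - 3.0562e-9*I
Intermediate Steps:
y = -9/773935 (y = 9/(-3 - 773932) = 9/(-773935) = 9*(-1/773935) = -9/773935 ≈ -1.1629e-5)
q(R, z) = 670418 (q(R, z) = 8 - 2*(-1013 + 1364)*(-827 - 128) = 8 - 702*(-955) = 8 - 2*(-335205) = 8 + 670410 = 670418)
f = -2231249/2767723 (f = -2231249*1/2767723 = -2231249/2767723 ≈ -0.80617)
E = -2231249/2767723 + I*√1130215038156497065/773935 (E = √((-1203878 - 1*683036) - 9/773935) - 2231249/2767723 = √((-1203878 - 683036) - 9/773935) - 2231249/2767723 = √(-1886914 - 9/773935) - 2231249/2767723 = √(-1460348786599/773935) - 2231249/2767723 = I*√1130215038156497065/773935 - 2231249/2767723 = -2231249/2767723 + I*√1130215038156497065/773935 ≈ -0.80617 + 1373.7*I)
1/(q(3053, 696) + E) = 1/(670418 + (-2231249/2767723 + I*√1130215038156497065/773935)) = 1/(1855529086965/2767723 + I*√1130215038156497065/773935)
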